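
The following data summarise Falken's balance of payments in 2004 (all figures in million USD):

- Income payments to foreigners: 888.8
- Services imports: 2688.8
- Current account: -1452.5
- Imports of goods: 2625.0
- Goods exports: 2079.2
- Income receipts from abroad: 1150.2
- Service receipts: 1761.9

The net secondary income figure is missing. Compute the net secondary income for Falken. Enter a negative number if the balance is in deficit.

Current account = goods balance + services balance + net primary income + net secondary income
Sum of the known components = -1211.3
Net secondary income = CA - (known components) = -1452.5 - (-1211.3) = -241.2

-241.2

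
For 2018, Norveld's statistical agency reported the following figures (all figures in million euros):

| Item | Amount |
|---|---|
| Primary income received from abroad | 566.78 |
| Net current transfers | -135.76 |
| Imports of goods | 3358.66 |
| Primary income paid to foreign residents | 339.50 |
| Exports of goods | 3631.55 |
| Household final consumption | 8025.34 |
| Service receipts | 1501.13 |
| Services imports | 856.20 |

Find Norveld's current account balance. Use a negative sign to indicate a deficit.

Goods balance = 3631.55 - 3358.66 = 272.89
Services balance = 1501.13 - 856.20 = 644.93
Trade balance (goods + services) = 272.89 + 644.93 = 917.82
Net primary income = 566.78 - 339.50 = 227.28
Net secondary income = -135.76
Current account = 917.82 + 227.28 + (-135.76) = 1009.34

1009.34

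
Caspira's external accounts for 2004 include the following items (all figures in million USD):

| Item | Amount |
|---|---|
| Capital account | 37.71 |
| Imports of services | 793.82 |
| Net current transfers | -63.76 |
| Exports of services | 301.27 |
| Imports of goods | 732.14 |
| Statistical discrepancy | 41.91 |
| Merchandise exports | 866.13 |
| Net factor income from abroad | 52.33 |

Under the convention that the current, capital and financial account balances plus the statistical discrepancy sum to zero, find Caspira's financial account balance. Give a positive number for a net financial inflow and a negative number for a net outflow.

Goods balance = 866.13 - 732.14 = 133.99
Services balance = 301.27 - 793.82 = -492.55
Trade balance (goods + services) = 133.99 + (-492.55) = -358.56
Net primary income = 52.33
Net secondary income = -63.76
Current account = -358.56 + 52.33 + (-63.76) = -369.99
Financial account = -(-369.99 + 37.71 + 41.91) = 290.37

290.37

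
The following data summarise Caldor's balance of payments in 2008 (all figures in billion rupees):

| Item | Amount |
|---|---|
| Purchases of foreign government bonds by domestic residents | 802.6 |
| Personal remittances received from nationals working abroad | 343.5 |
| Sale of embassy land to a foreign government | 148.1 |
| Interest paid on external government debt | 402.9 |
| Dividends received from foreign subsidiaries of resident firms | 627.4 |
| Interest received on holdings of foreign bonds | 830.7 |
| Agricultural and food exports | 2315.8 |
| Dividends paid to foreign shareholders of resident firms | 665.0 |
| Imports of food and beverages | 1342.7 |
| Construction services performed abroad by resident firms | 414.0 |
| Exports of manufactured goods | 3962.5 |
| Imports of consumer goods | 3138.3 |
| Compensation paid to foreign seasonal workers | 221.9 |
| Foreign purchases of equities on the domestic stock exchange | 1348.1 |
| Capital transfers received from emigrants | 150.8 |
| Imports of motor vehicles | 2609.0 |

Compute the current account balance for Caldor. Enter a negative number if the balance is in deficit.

114.1

Goods: -1342.7 - 3138.3 + 3962.5 + 2315.8 - 2609.0 = -811.7
Services: 414.0
Primary income: 830.7 - 665.0 - 402.9 + 627.4 - 221.9 = 168.3
Secondary income: 343.5
Current account = (-811.7) + 414.0 + 168.3 + 343.5 = 114.1
(Excluded from the current account — financial account: purchases of foreign government bonds by domestic residents 802.6, foreign purchases of equities on the domestic stock exchange 1348.1; capital account: sale of embassy land to a foreign government 148.1, capital transfers received from emigrants 150.8.)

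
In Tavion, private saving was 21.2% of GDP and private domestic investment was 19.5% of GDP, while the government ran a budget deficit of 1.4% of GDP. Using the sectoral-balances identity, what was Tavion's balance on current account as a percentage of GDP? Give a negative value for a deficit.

0.3

By the sectoral-balances identity, CA = (S_private - I) + (T - G).
Private balance = 21.2 - 19.5 = 1.7
Government balance (T - G) = -1.4
CA = 1.7 + (-1.4) = 0.3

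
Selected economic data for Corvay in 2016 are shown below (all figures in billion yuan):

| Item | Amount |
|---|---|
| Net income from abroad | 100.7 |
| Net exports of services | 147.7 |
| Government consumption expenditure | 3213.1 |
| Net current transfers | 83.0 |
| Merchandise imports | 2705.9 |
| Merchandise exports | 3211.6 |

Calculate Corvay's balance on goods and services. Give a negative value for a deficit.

653.4

Goods balance = 3211.6 - 2705.9 = 505.7
Services balance = 147.7
Trade balance (goods + services) = 505.7 + 147.7 = 653.4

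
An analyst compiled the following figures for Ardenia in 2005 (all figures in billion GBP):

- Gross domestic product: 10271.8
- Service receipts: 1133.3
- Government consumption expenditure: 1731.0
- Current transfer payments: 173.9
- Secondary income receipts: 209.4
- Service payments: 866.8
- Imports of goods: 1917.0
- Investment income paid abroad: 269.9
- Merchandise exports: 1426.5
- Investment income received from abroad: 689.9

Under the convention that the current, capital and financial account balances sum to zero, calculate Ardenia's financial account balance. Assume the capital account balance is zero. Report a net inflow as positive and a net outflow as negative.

-231.5

Goods balance = 1426.5 - 1917.0 = -490.5
Services balance = 1133.3 - 866.8 = 266.5
Trade balance (goods + services) = -490.5 + 266.5 = -224.0
Net primary income = 689.9 - 269.9 = 420.0
Net secondary income = 209.4 - 173.9 = 35.5
Current account = -224.0 + 420.0 + 35.5 = 231.5
Financial account = -(231.5) = -231.5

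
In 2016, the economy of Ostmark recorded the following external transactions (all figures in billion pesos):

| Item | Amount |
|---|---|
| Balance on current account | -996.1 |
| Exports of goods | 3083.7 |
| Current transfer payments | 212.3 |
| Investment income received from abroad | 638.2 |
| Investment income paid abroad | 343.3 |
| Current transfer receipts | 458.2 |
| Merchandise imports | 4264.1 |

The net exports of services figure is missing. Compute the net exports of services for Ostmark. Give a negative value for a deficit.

Current account = goods balance + services balance + net primary income + net secondary income
Sum of the known components = -639.6
Net exports of services = CA - (known components) = -996.1 - (-639.6) = -356.5

-356.5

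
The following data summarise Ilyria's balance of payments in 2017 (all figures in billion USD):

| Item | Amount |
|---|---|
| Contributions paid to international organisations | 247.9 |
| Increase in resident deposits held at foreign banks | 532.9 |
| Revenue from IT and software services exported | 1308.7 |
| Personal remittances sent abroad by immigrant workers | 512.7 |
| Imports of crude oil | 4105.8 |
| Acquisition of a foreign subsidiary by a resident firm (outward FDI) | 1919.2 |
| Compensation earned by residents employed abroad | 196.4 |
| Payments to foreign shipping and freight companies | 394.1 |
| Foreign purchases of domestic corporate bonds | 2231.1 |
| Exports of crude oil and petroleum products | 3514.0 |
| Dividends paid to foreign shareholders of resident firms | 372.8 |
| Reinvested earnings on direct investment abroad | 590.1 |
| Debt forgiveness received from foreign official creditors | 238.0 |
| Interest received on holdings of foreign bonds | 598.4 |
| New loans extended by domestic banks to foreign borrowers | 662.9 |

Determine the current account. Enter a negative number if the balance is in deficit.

Goods: 3514.0 - 4105.8 = -591.8
Services: 1308.7 - 394.1 = 914.6
Primary income: 590.1 + 196.4 - 372.8 + 598.4 = 1012.1
Secondary income: -247.9 - 512.7 = -760.6
Current account = (-591.8) + 914.6 + 1012.1 + (-760.6) = 574.3
(Excluded from the current account — financial account: increase in resident deposits held at foreign banks 532.9, acquisition of a foreign subsidiary by a resident firm (outward FDI) 1919.2, foreign purchases of domestic corporate bonds 2231.1, new loans extended by domestic banks to foreign borrowers 662.9; capital account: debt forgiveness received from foreign official creditors 238.0.)

574.3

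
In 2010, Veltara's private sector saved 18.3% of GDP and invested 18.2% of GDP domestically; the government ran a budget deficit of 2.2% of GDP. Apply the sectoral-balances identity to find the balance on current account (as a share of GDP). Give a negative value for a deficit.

By the sectoral-balances identity, CA = (S_private - I) + (T - G).
Private balance = 18.3 - 18.2 = 0.1
Government balance (T - G) = -2.2
CA = 0.1 + (-2.2) = -2.1

-2.1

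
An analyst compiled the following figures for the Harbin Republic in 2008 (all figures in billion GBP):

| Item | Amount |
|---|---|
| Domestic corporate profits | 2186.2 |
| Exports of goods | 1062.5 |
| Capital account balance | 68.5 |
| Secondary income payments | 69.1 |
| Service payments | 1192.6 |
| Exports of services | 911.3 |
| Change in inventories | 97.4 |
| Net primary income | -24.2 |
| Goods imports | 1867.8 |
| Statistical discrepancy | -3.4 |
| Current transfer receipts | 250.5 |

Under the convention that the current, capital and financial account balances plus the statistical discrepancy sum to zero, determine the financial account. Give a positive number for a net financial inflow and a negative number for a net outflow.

Goods balance = 1062.5 - 1867.8 = -805.3
Services balance = 911.3 - 1192.6 = -281.3
Trade balance (goods + services) = -805.3 + (-281.3) = -1086.6
Net primary income = -24.2
Net secondary income = 250.5 - 69.1 = 181.4
Current account = -1086.6 + (-24.2) + 181.4 = -929.4
Financial account = -(-929.4 + 68.5 + (-3.4)) = 864.3

864.3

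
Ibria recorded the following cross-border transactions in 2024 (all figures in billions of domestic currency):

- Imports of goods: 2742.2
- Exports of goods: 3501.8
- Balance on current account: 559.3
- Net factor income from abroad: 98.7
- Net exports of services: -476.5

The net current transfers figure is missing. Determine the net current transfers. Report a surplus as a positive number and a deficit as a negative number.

Current account = goods balance + services balance + net primary income + net secondary income
Sum of the known components = 381.8
Net current transfers = CA - (known components) = 559.3 - 381.8 = 177.5

177.5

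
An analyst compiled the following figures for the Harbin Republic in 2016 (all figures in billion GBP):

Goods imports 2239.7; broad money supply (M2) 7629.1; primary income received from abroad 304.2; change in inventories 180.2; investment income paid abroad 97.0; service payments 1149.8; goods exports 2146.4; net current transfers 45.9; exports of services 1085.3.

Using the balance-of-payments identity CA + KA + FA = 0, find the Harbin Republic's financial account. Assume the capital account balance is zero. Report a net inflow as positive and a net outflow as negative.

-95.3

Goods balance = 2146.4 - 2239.7 = -93.3
Services balance = 1085.3 - 1149.8 = -64.5
Trade balance (goods + services) = -93.3 + (-64.5) = -157.8
Net primary income = 304.2 - 97.0 = 207.2
Net secondary income = 45.9
Current account = -157.8 + 207.2 + 45.9 = 95.3
Financial account = -(95.3) = -95.3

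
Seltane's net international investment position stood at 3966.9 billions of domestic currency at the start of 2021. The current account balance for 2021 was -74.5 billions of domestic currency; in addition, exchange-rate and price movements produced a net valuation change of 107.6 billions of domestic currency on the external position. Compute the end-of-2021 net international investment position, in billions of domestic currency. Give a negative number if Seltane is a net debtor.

4000.0

Change in NIIP = current account + net valuation change = -74.5 + 107.6 = 33.1
End-of-year NIIP = 3966.9 + 33.1 = 4000.0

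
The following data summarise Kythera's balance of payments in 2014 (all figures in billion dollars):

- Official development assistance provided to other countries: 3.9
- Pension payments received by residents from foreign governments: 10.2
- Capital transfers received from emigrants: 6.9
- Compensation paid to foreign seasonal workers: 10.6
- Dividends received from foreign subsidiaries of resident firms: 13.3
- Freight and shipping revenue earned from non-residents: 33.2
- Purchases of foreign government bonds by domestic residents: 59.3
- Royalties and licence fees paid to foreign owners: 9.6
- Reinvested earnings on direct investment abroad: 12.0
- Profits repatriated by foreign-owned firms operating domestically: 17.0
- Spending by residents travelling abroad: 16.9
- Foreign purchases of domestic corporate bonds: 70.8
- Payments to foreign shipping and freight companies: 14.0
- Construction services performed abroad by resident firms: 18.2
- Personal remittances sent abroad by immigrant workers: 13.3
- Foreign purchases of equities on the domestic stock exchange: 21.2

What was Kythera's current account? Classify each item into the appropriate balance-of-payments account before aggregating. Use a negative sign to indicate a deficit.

1.6

Services: 18.2 - 9.6 + 33.2 - 16.9 - 14.0 = 10.9
Primary income: -17.0 + 13.3 - 10.6 + 12.0 = -2.3
Secondary income: -3.9 + 10.2 - 13.3 = -7.0
Current account = 10.9 + (-2.3) + (-7.0) = 1.6
(Excluded from the current account — capital account: capital transfers received from emigrants 6.9; financial account: purchases of foreign government bonds by domestic residents 59.3, foreign purchases of domestic corporate bonds 70.8, foreign purchases of equities on the domestic stock exchange 21.2.)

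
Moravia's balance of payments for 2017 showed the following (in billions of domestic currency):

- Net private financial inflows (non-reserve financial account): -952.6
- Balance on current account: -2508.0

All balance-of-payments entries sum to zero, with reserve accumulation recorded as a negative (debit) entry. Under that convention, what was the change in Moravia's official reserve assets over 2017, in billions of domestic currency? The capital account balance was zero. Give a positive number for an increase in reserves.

-3460.6

Official reserve transactions balance = -((-2508.0) + (-952.6)) = 3460.6
An accumulation of reserves is recorded as a debit (negative entry), so the change in the stock of reserves is the negative of that balance.
Change in official reserves = -(3460.6) = -3460.6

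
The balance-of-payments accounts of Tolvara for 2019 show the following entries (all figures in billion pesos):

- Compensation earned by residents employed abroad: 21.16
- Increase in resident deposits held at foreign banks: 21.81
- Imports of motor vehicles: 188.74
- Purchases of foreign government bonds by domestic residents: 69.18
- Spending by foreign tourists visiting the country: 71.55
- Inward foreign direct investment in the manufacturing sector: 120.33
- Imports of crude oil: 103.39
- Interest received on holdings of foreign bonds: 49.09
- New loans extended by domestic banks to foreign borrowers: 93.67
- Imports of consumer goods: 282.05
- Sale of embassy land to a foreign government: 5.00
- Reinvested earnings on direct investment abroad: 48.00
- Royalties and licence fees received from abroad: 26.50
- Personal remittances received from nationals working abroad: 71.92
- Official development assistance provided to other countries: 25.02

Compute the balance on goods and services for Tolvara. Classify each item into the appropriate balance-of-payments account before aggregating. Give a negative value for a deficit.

-476.13

Goods: -103.39 - 188.74 - 282.05 = -574.18
Services: 71.55 + 26.50 = 98.05
Trade balance = -574.18 + 98.05 = -476.13
(Excluded from the trade balance — primary income: compensation earned by residents employed abroad 21.16, interest received on holdings of foreign bonds 49.09, reinvested earnings on direct investment abroad 48.00; financial account: increase in resident deposits held at foreign banks 21.81, purchases of foreign government bonds by domestic residents 69.18, inward foreign direct investment in the manufacturing sector 120.33, new loans extended by domestic banks to foreign borrowers 93.67; capital account: sale of embassy land to a foreign government 5.00; secondary income: personal remittances received from nationals working abroad 71.92, official development assistance provided to other countries 25.02.)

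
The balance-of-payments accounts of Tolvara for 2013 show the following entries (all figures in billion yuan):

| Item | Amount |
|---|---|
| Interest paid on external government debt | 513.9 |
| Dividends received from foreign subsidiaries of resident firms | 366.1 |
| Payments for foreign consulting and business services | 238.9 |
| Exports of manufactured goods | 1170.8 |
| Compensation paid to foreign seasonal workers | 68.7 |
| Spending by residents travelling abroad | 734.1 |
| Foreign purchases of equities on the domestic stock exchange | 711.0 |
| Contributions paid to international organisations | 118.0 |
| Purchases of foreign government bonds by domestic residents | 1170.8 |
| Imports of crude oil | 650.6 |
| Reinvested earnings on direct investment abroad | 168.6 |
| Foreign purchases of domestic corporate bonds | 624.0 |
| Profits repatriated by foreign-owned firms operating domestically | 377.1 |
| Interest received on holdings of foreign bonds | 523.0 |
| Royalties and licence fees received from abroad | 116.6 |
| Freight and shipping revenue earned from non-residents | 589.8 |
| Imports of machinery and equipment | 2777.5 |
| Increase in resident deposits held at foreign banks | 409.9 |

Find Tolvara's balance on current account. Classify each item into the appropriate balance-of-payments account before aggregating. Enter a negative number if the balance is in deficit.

-2543.9

Goods: -2777.5 - 650.6 + 1170.8 = -2257.3
Services: -238.9 - 734.1 + 116.6 + 589.8 = -266.6
Primary income: 523.0 + 366.1 + 168.6 - 68.7 - 513.9 - 377.1 = 98.0
Secondary income: -118.0
Current account = (-2257.3) + (-266.6) + 98.0 + (-118.0) = -2543.9
(Excluded from the current account — financial account: foreign purchases of equities on the domestic stock exchange 711.0, purchases of foreign government bonds by domestic residents 1170.8, foreign purchases of domestic corporate bonds 624.0, increase in resident deposits held at foreign banks 409.9.)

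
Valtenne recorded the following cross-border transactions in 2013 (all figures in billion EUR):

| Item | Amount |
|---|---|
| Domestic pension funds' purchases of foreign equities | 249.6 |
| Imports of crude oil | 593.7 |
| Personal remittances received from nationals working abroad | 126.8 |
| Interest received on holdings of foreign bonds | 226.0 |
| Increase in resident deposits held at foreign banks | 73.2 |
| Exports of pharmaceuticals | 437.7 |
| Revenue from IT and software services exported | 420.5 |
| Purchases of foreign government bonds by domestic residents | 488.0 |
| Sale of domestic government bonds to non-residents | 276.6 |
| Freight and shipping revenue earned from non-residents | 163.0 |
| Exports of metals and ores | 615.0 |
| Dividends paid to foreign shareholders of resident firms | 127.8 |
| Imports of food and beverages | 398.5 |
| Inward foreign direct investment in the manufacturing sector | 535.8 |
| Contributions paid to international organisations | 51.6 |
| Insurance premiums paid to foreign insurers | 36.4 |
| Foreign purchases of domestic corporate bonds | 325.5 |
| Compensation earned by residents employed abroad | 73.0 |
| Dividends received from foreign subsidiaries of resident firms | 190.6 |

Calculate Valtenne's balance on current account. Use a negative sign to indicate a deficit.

1044.6

Goods: -593.7 + 437.7 - 398.5 + 615.0 = 60.5
Services: 163.0 - 36.4 + 420.5 = 547.1
Primary income: 190.6 + 73.0 + 226.0 - 127.8 = 361.8
Secondary income: -51.6 + 126.8 = 75.2
Current account = 60.5 + 547.1 + 361.8 + 75.2 = 1044.6
(Excluded from the current account — financial account: domestic pension funds' purchases of foreign equities 249.6, increase in resident deposits held at foreign banks 73.2, purchases of foreign government bonds by domestic residents 488.0, sale of domestic government bonds to non-residents 276.6, inward foreign direct investment in the manufacturing sector 535.8, foreign purchases of domestic corporate bonds 325.5.)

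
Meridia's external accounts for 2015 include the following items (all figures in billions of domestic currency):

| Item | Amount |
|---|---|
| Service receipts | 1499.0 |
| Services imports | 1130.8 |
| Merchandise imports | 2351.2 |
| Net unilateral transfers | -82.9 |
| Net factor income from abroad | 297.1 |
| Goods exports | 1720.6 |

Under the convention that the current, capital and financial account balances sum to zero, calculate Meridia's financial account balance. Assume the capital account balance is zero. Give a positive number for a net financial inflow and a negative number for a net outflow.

48.2

Goods balance = 1720.6 - 2351.2 = -630.6
Services balance = 1499.0 - 1130.8 = 368.2
Trade balance (goods + services) = -630.6 + 368.2 = -262.4
Net primary income = 297.1
Net secondary income = -82.9
Current account = -262.4 + 297.1 + (-82.9) = -48.2
Financial account = -(-48.2) = 48.2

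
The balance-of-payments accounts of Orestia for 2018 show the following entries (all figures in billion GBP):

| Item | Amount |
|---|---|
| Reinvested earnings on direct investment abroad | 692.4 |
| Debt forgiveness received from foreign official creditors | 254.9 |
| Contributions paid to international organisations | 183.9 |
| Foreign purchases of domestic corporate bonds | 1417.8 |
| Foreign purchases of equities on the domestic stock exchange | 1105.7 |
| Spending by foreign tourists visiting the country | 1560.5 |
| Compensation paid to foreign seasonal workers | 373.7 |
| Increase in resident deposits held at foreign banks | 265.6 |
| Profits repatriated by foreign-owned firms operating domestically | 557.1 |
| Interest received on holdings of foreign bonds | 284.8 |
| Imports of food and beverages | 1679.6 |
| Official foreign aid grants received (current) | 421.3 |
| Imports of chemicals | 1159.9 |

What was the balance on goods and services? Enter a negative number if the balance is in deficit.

Goods: -1679.6 - 1159.9 = -2839.5
Services: 1560.5
Trade balance = -2839.5 + 1560.5 = -1279.0
(Excluded from the trade balance — primary income: reinvested earnings on direct investment abroad 692.4, compensation paid to foreign seasonal workers 373.7, profits repatriated by foreign-owned firms operating domestically 557.1, interest received on holdings of foreign bonds 284.8; capital account: debt forgiveness received from foreign official creditors 254.9; secondary income: contributions paid to international organisations 183.9, official foreign aid grants received (current) 421.3; financial account: foreign purchases of domestic corporate bonds 1417.8, foreign purchases of equities on the domestic stock exchange 1105.7, increase in resident deposits held at foreign banks 265.6.)

-1279.0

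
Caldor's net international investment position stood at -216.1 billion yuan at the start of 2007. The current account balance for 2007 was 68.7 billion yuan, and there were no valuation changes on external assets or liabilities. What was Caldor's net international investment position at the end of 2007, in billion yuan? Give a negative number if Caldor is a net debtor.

-147.4

With no valuation effects, change in NIIP = current account = 68.7
End-of-year NIIP = -216.1 + 68.7 = -147.4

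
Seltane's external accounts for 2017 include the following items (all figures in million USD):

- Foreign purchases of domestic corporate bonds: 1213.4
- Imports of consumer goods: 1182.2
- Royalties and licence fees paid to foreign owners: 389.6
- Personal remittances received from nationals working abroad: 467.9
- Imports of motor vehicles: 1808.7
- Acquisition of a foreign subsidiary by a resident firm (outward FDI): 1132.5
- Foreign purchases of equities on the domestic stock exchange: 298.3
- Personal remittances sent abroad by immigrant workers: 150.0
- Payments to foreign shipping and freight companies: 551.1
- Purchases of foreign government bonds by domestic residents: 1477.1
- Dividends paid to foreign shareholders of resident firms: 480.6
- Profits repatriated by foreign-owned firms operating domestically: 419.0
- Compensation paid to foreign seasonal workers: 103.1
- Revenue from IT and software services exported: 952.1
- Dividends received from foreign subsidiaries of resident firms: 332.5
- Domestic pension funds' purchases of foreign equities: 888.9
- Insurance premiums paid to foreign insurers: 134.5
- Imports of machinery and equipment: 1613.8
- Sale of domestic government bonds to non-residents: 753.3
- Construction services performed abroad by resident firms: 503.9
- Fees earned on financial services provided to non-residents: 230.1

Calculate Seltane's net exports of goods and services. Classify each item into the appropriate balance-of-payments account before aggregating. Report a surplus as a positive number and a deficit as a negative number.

-3993.8

Goods: -1182.2 - 1613.8 - 1808.7 = -4604.7
Services: 503.9 + 230.1 - 389.6 - 134.5 - 551.1 + 952.1 = 610.9
Trade balance = -4604.7 + 610.9 = -3993.8
(Excluded from the trade balance — financial account: foreign purchases of domestic corporate bonds 1213.4, acquisition of a foreign subsidiary by a resident firm (outward FDI) 1132.5, foreign purchases of equities on the domestic stock exchange 298.3, purchases of foreign government bonds by domestic residents 1477.1, domestic pension funds' purchases of foreign equities 888.9, sale of domestic government bonds to non-residents 753.3; secondary income: personal remittances received from nationals working abroad 467.9, personal remittances sent abroad by immigrant workers 150.0; primary income: dividends paid to foreign shareholders of resident firms 480.6, profits repatriated by foreign-owned firms operating domestically 419.0, compensation paid to foreign seasonal workers 103.1, dividends received from foreign subsidiaries of resident firms 332.5.)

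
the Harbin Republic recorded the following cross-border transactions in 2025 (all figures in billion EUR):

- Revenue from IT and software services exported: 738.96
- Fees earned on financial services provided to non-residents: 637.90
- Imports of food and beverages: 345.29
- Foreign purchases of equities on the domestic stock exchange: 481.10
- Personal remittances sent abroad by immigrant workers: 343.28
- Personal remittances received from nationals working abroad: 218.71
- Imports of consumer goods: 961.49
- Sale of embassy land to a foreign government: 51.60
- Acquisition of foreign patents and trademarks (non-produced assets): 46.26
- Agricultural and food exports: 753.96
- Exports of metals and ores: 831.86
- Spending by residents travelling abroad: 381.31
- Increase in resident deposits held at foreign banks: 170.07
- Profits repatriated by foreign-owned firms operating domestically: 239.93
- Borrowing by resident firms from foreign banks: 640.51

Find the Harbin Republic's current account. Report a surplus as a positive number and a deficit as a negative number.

Goods: -961.49 - 345.29 + 831.86 + 753.96 = 279.04
Services: -381.31 + 637.90 + 738.96 = 995.55
Primary income: -239.93
Secondary income: -343.28 + 218.71 = -124.57
Current account = 279.04 + 995.55 + (-239.93) + (-124.57) = 910.09
(Excluded from the current account — financial account: foreign purchases of equities on the domestic stock exchange 481.10, increase in resident deposits held at foreign banks 170.07, borrowing by resident firms from foreign banks 640.51; capital account: sale of embassy land to a foreign government 51.60, acquisition of foreign patents and trademarks (non-produced assets) 46.26.)

910.09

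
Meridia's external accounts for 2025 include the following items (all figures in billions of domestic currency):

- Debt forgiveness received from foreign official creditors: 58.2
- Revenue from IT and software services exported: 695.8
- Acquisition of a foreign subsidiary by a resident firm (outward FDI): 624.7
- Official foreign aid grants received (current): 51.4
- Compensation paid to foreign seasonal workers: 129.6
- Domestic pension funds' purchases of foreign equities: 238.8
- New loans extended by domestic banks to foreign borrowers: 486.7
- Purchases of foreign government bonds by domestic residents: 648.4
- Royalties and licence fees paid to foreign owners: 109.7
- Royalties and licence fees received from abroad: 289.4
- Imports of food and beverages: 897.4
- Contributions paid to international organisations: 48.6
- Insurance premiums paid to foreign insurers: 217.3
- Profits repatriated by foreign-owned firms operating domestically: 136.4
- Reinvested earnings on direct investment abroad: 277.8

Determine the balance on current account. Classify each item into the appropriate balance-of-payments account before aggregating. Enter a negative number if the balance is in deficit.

-224.6

Goods: -897.4
Services: 289.4 - 217.3 + 695.8 - 109.7 = 658.2
Primary income: -129.6 - 136.4 + 277.8 = 11.8
Secondary income: 51.4 - 48.6 = 2.8
Current account = (-897.4) + 658.2 + 11.8 + 2.8 = -224.6
(Excluded from the current account — capital account: debt forgiveness received from foreign official creditors 58.2; financial account: acquisition of a foreign subsidiary by a resident firm (outward FDI) 624.7, domestic pension funds' purchases of foreign equities 238.8, new loans extended by domestic banks to foreign borrowers 486.7, purchases of foreign government bonds by domestic residents 648.4.)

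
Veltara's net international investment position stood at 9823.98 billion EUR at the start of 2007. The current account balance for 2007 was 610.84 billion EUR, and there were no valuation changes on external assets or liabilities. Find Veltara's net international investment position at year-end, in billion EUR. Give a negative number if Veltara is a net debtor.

10434.82

With no valuation effects, change in NIIP = current account = 610.84
End-of-year NIIP = 9823.98 + 610.84 = 10434.82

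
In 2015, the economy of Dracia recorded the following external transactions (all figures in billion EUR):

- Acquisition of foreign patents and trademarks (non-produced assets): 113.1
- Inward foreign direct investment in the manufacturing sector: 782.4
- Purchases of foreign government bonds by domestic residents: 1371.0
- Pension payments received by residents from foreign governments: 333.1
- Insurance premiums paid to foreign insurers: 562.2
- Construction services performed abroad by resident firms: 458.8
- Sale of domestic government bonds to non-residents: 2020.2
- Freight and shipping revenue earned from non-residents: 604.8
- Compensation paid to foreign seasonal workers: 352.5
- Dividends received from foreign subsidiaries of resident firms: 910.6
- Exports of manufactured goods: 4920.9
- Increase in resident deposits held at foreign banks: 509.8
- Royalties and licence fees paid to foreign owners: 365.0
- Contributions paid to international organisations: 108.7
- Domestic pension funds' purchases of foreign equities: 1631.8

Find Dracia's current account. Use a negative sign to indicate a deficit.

Goods: 4920.9
Services: -365.0 - 562.2 + 458.8 + 604.8 = 136.4
Primary income: -352.5 + 910.6 = 558.1
Secondary income: -108.7 + 333.1 = 224.4
Current account = 4920.9 + 136.4 + 558.1 + 224.4 = 5839.8
(Excluded from the current account — capital account: acquisition of foreign patents and trademarks (non-produced assets) 113.1; financial account: inward foreign direct investment in the manufacturing sector 782.4, purchases of foreign government bonds by domestic residents 1371.0, sale of domestic government bonds to non-residents 2020.2, increase in resident deposits held at foreign banks 509.8, domestic pension funds' purchases of foreign equities 1631.8.)

5839.8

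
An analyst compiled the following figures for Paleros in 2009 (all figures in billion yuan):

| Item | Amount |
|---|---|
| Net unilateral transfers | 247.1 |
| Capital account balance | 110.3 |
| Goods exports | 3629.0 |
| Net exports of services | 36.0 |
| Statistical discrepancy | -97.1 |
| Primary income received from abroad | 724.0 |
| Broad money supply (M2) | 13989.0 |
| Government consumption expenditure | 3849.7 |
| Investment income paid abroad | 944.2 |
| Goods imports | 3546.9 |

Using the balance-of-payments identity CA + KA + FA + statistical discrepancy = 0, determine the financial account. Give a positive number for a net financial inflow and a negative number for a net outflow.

-158.2

Goods balance = 3629.0 - 3546.9 = 82.1
Services balance = 36.0
Trade balance (goods + services) = 82.1 + 36.0 = 118.1
Net primary income = 724.0 - 944.2 = -220.2
Net secondary income = 247.1
Current account = 118.1 + (-220.2) + 247.1 = 145.0
Financial account = -(145.0 + 110.3 + (-97.1)) = -158.2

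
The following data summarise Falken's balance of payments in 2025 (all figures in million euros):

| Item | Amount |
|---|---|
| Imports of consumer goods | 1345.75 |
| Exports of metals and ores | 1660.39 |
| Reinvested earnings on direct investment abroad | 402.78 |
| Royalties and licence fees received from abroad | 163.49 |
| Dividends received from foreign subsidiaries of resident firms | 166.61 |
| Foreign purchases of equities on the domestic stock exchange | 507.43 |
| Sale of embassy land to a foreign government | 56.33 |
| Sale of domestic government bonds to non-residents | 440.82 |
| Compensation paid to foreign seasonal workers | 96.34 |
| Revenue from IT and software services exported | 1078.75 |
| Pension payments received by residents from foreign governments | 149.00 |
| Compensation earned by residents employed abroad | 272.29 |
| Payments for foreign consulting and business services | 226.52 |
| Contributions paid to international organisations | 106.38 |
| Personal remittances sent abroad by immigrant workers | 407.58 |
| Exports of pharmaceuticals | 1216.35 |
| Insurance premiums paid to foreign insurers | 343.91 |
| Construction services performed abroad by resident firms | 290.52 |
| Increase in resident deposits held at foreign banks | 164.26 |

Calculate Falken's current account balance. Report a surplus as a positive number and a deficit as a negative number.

Goods: -1345.75 + 1216.35 + 1660.39 = 1530.99
Services: 290.52 + 163.49 - 226.52 + 1078.75 - 343.91 = 962.33
Primary income: 166.61 + 272.29 - 96.34 + 402.78 = 745.34
Secondary income: 149.00 - 106.38 - 407.58 = -364.96
Current account = 1530.99 + 962.33 + 745.34 + (-364.96) = 2873.70
(Excluded from the current account — financial account: foreign purchases of equities on the domestic stock exchange 507.43, sale of domestic government bonds to non-residents 440.82, increase in resident deposits held at foreign banks 164.26; capital account: sale of embassy land to a foreign government 56.33.)

2873.70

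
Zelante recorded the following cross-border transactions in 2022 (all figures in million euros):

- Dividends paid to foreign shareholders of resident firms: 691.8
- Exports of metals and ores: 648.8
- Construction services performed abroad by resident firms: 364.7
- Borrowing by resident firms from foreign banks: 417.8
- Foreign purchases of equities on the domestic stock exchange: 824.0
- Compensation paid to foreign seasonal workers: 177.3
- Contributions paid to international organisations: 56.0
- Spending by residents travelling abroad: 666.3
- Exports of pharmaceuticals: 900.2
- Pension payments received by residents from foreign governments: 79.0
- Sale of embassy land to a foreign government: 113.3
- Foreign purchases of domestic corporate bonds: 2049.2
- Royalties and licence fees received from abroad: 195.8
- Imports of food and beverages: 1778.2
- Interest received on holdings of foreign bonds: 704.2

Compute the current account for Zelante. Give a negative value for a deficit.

-476.9

Goods: -1778.2 + 648.8 + 900.2 = -229.2
Services: 364.7 - 666.3 + 195.8 = -105.8
Primary income: -691.8 - 177.3 + 704.2 = -164.9
Secondary income: -56.0 + 79.0 = 23.0
Current account = (-229.2) + (-105.8) + (-164.9) + 23.0 = -476.9
(Excluded from the current account — financial account: borrowing by resident firms from foreign banks 417.8, foreign purchases of equities on the domestic stock exchange 824.0, foreign purchases of domestic corporate bonds 2049.2; capital account: sale of embassy land to a foreign government 113.3.)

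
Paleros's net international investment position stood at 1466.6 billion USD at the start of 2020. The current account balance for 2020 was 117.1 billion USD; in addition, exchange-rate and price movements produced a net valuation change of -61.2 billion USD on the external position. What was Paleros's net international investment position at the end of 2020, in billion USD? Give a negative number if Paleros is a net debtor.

Change in NIIP = current account + net valuation change = 117.1 + (-61.2) = 55.9
End-of-year NIIP = 1466.6 + 55.9 = 1522.5

1522.5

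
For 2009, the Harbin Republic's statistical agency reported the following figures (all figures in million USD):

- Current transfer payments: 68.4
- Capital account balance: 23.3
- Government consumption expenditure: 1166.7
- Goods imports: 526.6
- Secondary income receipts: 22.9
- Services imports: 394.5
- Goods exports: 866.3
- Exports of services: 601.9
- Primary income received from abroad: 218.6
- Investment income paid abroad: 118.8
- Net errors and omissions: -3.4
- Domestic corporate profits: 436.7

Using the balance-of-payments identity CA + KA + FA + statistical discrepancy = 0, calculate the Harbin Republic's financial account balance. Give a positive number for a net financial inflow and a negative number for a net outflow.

-621.3

Goods balance = 866.3 - 526.6 = 339.7
Services balance = 601.9 - 394.5 = 207.4
Trade balance (goods + services) = 339.7 + 207.4 = 547.1
Net primary income = 218.6 - 118.8 = 99.8
Net secondary income = 22.9 - 68.4 = -45.5
Current account = 547.1 + 99.8 + (-45.5) = 601.4
Financial account = -(601.4 + 23.3 + (-3.4)) = -621.3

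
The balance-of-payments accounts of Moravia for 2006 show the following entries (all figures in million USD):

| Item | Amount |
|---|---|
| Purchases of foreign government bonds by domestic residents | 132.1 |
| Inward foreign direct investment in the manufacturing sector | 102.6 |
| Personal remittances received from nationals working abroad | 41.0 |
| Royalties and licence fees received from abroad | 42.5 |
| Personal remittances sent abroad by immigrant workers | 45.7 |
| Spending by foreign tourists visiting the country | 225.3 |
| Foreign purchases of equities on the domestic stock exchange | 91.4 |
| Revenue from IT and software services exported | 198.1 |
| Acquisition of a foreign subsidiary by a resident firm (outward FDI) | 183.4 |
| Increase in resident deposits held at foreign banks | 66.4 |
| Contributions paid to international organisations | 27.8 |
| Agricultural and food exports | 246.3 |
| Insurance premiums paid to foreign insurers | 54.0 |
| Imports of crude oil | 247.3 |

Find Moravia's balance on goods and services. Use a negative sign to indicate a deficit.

410.9

Goods: 246.3 - 247.3 = -1.0
Services: 198.1 + 42.5 + 225.3 - 54.0 = 411.9
Trade balance = -1.0 + 411.9 = 410.9
(Excluded from the trade balance — financial account: purchases of foreign government bonds by domestic residents 132.1, inward foreign direct investment in the manufacturing sector 102.6, foreign purchases of equities on the domestic stock exchange 91.4, acquisition of a foreign subsidiary by a resident firm (outward FDI) 183.4, increase in resident deposits held at foreign banks 66.4; secondary income: personal remittances received from nationals working abroad 41.0, personal remittances sent abroad by immigrant workers 45.7, contributions paid to international organisations 27.8.)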